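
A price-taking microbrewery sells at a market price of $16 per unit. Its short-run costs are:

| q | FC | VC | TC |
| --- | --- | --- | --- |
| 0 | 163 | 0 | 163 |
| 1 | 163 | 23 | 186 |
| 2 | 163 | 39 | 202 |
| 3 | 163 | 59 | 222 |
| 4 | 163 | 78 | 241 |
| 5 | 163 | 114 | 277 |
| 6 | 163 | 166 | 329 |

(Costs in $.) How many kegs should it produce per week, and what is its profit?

q = 0 (shut down); profit = -$163

Tabulate TR − TC: q=0: -163; q=1: -170; q=2: -170; q=3: -174; q=4: -177; q=5: -197; q=6: -233.
Profit is highest at q = 0. Equivalently, the lowest AVC in the table is 39/2 ≈ $19.50 at q = 2, and P = $16 falls below it — price never covers variable cost, so the firm shuts down and loses only its fixed cost.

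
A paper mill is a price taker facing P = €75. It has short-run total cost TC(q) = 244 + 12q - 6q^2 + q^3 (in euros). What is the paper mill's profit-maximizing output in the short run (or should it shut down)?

Produce at q = 7

From TC, MC = TC'(q) = 12 - 12q + 3q^2 and AVC = VC/q = 12 - 6q + q^2.
AVC is minimized where dAVC/dq = -6 + 2q = 0, at q = 3; min AVC = 12 - 6·3 + 3^2 = €3.
Because €75 ≥ €3, revenue can cover variable cost; the firm operates.
P = MC gives -63 - 12q + 3q^2 = 0, with roots -3 and 7. Take the larger (rising MC): q* = 7.
Check: AVC at q = 7 is €19 ≤ P, so revenue covers variable cost.
Profit = P·q − TC = 75·7 − 377 = €148.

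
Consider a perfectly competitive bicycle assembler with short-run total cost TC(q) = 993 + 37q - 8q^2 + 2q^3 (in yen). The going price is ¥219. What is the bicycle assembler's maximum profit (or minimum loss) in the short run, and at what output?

AVC = 37 - 8q + 2q^2; min AVC = ¥29 at q = 2. Since P = ¥219 ≥ min AVC, the firm produces.
With MC = 37 - 16q + 6q^2, P = MC on the upward-sloping part at q* = 7.
TR = 219·7 = 1533. TC = 993 + 553 = 1546. Profit = 1533 − 1546 = -¥13.
Shutting down would mean losing the fixed cost of ¥993, so operating at a loss of ¥13 is better by ¥980.

Profit = -¥13 at q = 7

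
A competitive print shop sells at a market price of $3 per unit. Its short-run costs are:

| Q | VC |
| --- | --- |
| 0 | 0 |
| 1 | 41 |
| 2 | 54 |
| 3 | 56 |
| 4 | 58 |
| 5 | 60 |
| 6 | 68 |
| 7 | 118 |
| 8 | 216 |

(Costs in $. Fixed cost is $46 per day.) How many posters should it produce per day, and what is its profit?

Q = 0 (shut down); profit = -$46

Tabulate TR − TC: Q=0: -46; Q=1: -84; Q=2: -94; Q=3: -93; Q=4: -92; Q=5: -91; Q=6: -96; Q=7: -143; Q=8: -238.
Profit is highest at Q = 0. Equivalently, the lowest AVC in the table is 68/6 ≈ $11.33 at Q = 6, and P = $3 falls below it — price never covers variable cost, so the firm shuts down and loses only its fixed cost.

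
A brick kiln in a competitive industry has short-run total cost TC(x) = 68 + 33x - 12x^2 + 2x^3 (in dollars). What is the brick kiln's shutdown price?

$15 per unit

Short-run supply begins at min AVC. From VC = 33x - 12x^2 + 2x^3, AVC = 33 - 12x + 2x^2.
dAVC/dx = -12 + 4x = 0 gives x = 3. min AVC = 33 - 12·3 + 2·3^2 = 15.
So the shutdown price is $15.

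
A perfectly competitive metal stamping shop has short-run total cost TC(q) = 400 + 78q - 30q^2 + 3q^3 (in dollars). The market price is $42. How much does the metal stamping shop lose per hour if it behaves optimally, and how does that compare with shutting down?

AVC = 78 - 30q + 3q^2; min AVC = $3 at q = 5. Since P = $42 ≥ min AVC, the firm produces.
With MC = 78 - 60q + 9q^2, P = MC on the upward-sloping part at q* = 6.
TR = 42·6 = 252. TC = 400 + 36 = 436. Profit = 252 − 436 = -$184.
That loss of $184 beats the $400 the firm would lose by shutting down; producing recovers $216 of fixed cost.

Profit = -$184 at q = 6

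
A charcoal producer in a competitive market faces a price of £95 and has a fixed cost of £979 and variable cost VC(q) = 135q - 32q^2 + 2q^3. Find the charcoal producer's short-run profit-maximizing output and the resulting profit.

AVC = 135 - 32q + 2q^2; min AVC = £7 at q = 8. Since P = £95 ≥ min AVC, the firm produces.
MC = 135 - 64q + 6q^2. Setting P = MC and taking the root on the rising branch gives q* = 10.
TR = 95·10 = 950. TC = 979 + 150 = 1129. Profit = 950 − 1129 = -£179.
That loss of £179 beats the £979 the firm would lose by shutting down; producing recovers £800 of fixed cost.

Profit = -£179 at q = 10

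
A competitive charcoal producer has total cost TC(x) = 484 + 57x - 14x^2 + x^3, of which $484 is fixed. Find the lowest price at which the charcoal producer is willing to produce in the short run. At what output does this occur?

The firm shuts down when price falls below the minimum of average variable cost. AVC = VC/x = 57 - 14x + x^2.
dAVC/dx = -14 + 2x = 0 gives x = 7. min AVC = 57 - 14·7 + 7^2 = 8.
The firm shuts down for any P below $8.

$8 per unit, at x = 7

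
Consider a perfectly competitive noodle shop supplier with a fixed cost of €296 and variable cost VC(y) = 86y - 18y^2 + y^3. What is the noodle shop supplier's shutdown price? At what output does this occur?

€5 per unit, at y = 9

The shutdown price is the minimum of AVC. VC = 86y - 18y^2 + y^3, so AVC = 86 - 18y + y^2.
At the minimum of AVC, MC = AVC. MC = 86 - 36y + 3y^2; setting MC = AVC gives 2y^2 - 18y = 0, so y = 9. min AVC = 5.
The firm shuts down for any P below €5.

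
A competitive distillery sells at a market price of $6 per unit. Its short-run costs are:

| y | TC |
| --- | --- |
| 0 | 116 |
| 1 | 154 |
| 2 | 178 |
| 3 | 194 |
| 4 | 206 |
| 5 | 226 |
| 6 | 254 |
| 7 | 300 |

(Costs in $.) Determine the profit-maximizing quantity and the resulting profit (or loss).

Tabulate TR − TC: y=0: -116; y=1: -148; y=2: -166; y=3: -176; y=4: -182; y=5: -196; y=6: -218; y=7: -258.
Profit is highest at y = 0. Equivalently, the lowest AVC in the table is 110/5 ≈ $22 at y = 5, and P = $6 falls below it — price never covers variable cost, so the firm shuts down and loses only its fixed cost.

y = 0 (shut down); profit = -$116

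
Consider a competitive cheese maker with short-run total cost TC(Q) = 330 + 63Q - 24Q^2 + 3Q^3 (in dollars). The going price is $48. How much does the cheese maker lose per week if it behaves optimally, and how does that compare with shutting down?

Profit = -$180 at Q = 5

AVC = 63 - 24Q + 3Q^2 has its minimum $15 at Q = 4; price $48 clears that bar, so the firm operates.
MC = 63 - 48Q + 9Q^2. Setting P = MC and taking the root on the rising branch gives Q* = 5.
TR = 48·5 = 240. TC = 330 + 90 = 420. Profit = 240 − 420 = -$180.
By producing, the firm covers all variable cost plus $150 of fixed cost; shutting down would lose the full $330.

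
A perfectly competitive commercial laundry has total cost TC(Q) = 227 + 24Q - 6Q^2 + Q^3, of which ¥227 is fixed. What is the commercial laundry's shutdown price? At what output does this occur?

¥15 per unit, at Q = 3

The firm shuts down when price falls below the minimum of average variable cost. AVC = VC/Q = 24 - 6Q + Q^2.
dAVC/dQ = -6 + 2Q = 0 gives Q = 3. min AVC = 24 - 6·3 + 3^2 = 15.
For P < ¥15 the firm produces nothing.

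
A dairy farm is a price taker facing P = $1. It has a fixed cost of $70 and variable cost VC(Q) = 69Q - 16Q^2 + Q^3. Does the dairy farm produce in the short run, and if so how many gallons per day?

Shut down

Variable cost is VC = 69Q - 16Q^2 + Q^3, so AVC = VC/Q = 69 - 16Q + Q^2 and MC = dTC/dQ = 69 - 32Q + 3Q^2.
The AVC parabola has its vertex at Q = 16/2 = 8, where AVC = 69 - 16·8 + 8^2 = $5.
With P < min AVC ($1 < $5), every unit sold adds to the loss.
Shutting down limits the loss to fixed cost, $70.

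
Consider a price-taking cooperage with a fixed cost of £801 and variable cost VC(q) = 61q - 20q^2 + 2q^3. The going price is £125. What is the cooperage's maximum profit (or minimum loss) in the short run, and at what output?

AVC = 61 - 20q + 2q^2; min AVC = £11 at q = 5. Since P = £125 ≥ min AVC, the firm produces.
With MC = 61 - 40q + 6q^2, P = MC on the upward-sloping part at q* = 8.
TR = 125·8 = 1000. TC = 801 + 232 = 1033. Profit = 1000 − 1033 = -£33.
That loss of £33 beats the £801 the firm would lose by shutting down; producing recovers £768 of fixed cost.

Profit = -£33 at q = 8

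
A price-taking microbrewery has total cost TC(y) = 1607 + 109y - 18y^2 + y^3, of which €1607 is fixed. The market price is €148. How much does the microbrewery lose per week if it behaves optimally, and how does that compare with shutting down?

Profit = -€255 at y = 13

AVC = 109 - 18y + y^2; min AVC = €28 at y = 9. Since P = €148 ≥ min AVC, the firm produces.
With MC = 109 - 36y + 3y^2, P = MC on the upward-sloping part at y* = 13.
TR = 148·13 = 1924. TC = 1607 + 572 = 2179. Profit = 1924 − 2179 = -€255.
Shutting down would mean losing the fixed cost of €1607, so operating at a loss of €255 is better by €1352.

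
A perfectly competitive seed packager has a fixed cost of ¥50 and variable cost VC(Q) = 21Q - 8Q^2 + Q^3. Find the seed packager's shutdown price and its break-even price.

Shutdown price = min AVC. AVC = 21 - 8Q + Q^2, with vertex at Q = 4 and minimum ¥5.
ATC = 50/Q + 21 - 8Q + Q^2. Setting dATC/dQ = −50/Q^2 − 8 + 2Q = 0 gives Q = 5 (since 2·5^3 − 8·5^2 = 50).
min ATC = 50/5 + 21 − 8·5 + 5^2 = ¥16. That is the break-even price.
For ¥5 ≤ P < ¥16 the firm produces at a loss; below ¥5 it shuts down.

Shutdown price = ¥5; break-even price = ¥16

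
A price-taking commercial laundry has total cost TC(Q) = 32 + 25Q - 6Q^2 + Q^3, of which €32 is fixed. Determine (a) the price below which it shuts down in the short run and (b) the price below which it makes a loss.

Shutdown price = €16; break-even price = €25

Shutdown price = min AVC. AVC = 25 - 6Q + Q^2, with vertex at Q = 3 and minimum €16.
ATC = 32/Q + 25 - 6Q + Q^2. Setting dATC/dQ = −32/Q^2 − 6 + 2Q = 0 gives Q = 4 (since 2·4^3 − 6·4^2 = 32).
min ATC = 32/4 + 25 − 6·4 + 4^2 = €25. That is the break-even price.
For €16 ≤ P < €25 the firm produces at a loss; below €16 it shuts down.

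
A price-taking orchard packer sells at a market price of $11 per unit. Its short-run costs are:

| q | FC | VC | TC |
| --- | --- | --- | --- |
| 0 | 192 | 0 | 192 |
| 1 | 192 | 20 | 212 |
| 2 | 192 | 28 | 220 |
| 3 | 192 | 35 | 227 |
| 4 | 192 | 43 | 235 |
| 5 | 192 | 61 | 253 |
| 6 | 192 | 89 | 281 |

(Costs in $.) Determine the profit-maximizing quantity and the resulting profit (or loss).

Compute π = P·q − TC at each output: q=0: -192; q=1: -201; q=2: -198; q=3: -194; q=4: -191; q=5: -198; q=6: -215.
Profit is maximized at q = 4. AVC there is 43/4 = $10.75 ≤ P, so producing beats shutting down (which would give -$192).

q = 4; profit = -$191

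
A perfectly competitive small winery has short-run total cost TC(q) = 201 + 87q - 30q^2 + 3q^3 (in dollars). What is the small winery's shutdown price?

The firm shuts down when price falls below the minimum of average variable cost. AVC = VC/q = 87 - 30q + 3q^2.
At the minimum of AVC, MC = AVC. MC = 87 - 60q + 9q^2; setting MC = AVC gives 6q^2 - 30q = 0, so q = 5. min AVC = 12.
For P < $12 the firm produces nothing.

$12 per unit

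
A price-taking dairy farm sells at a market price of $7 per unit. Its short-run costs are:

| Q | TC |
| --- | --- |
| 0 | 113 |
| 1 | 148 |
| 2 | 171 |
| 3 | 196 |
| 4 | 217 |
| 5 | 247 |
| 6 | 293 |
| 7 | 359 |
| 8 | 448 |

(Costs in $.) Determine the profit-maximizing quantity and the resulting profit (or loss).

Compute π = P·Q − TC at each output: Q=0: -113; Q=1: -141; Q=2: -157; Q=3: -175; Q=4: -189; Q=5: -212; Q=6: -251; Q=7: -310; Q=8: -392.
Profit is highest at Q = 0. Equivalently, the lowest AVC in the table is 104/4 ≈ $26 at Q = 4, and P = $7 falls below it — price never covers variable cost, so the firm shuts down and loses only its fixed cost.

Q = 0 (shut down); profit = -$113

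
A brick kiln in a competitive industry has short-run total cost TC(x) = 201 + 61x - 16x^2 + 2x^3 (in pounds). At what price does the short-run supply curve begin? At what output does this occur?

£29 per unit, at x = 4

Short-run supply begins at min AVC. From VC = 61x - 16x^2 + 2x^3, AVC = 61 - 16x + 2x^2.
At the minimum of AVC, MC = AVC. MC = 61 - 32x + 6x^2; setting MC = AVC gives 4x^2 - 16x = 0, so x = 4. min AVC = 29.
So the shutdown price is £29.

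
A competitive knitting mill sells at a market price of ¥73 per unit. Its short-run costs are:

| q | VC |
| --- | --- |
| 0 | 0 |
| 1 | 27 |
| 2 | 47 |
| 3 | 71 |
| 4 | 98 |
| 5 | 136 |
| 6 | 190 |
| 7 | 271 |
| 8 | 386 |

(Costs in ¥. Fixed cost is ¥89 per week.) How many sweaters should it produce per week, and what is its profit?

q = 6; profit = ¥159

Compute π = P·q − TC at each output: q=0: -89; q=1: -43; q=2: 10; q=3: 59; q=4: 105; q=5: 140; q=6: 159; q=7: 151; q=8: 109.
Profit is maximized at q = 6. AVC there is 190/6 = ¥31.67 ≤ P, so producing beats shutting down (which would give -¥89).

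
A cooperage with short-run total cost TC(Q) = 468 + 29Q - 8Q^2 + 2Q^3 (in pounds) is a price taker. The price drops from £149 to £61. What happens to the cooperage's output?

MC = 29 - 16Q + 6Q^2; the shutdown threshold is min AVC = £21 (at Q = 2).
At P = £149 ≥ min AVC, set P = MC on the rising branch: Q = 6.
At P = £61 ≥ min AVC, set P = MC: Q = 4. The firm stays open but cuts output.

Output falls from 6 to 4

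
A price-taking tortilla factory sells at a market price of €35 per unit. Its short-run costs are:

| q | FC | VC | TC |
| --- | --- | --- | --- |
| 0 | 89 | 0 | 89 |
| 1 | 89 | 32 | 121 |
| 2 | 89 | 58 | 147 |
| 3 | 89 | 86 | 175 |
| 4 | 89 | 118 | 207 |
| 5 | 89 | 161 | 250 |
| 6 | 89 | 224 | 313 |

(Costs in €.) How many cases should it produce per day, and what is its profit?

q = 4; profit = -€67

Profit at each row (π = 35q − TC): q=0: -89; q=1: -86; q=2: -77; q=3: -70; q=4: -67; q=5: -75; q=6: -103.
Profit is maximized at q = 4. AVC there is 118/4 = €29.50 ≤ P, so producing beats shutting down (which would give -€89).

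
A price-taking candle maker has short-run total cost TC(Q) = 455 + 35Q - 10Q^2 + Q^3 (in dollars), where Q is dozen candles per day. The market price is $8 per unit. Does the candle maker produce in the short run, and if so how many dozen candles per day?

Variable cost is VC = 35Q - 10Q^2 + Q^3, so AVC = VC/Q = 35 - 10Q + Q^2 and MC = dTC/dQ = 35 - 20Q + 3Q^2.
AVC is minimized where dAVC/dQ = -10 + 2Q = 0, at Q = 5; min AVC = 35 - 10·5 + 5^2 = $10.
Since P = $8 < min AVC = $10, price fails to cover variable cost at any output.
Shutting down limits the loss to fixed cost, $455.

Shut down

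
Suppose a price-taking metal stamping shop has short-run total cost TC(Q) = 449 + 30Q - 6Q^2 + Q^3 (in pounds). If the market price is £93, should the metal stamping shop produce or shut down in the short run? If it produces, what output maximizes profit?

Produce at Q = 7

From TC, MC = TC'(Q) = 30 - 12Q + 3Q^2 and AVC = VC/Q = 30 - 6Q + Q^2.
The AVC parabola has its vertex at Q = 6/2 = 3, where AVC = 30 - 6·3 + 3^2 = £21.
P = £93 exceeds min AVC = £21, so the firm stays open.
Set P = MC: 93 = 30 - 12Q + 3Q^2 → -63 - 12Q + 3Q^2 = 0. The roots are Q = -3 and Q = 7; the profit-maximizing output is on the rising part of MC, so Q* = 7.
Check: AVC at Q = 7 is £37 ≤ P, so revenue covers variable cost.
Profit = P·Q − TC = 93·7 − 708 = -£57, a loss, but smaller than the £449 fixed cost the firm would lose by shutting down.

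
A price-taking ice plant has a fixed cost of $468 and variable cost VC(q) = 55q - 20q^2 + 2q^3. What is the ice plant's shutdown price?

$5 per unit

Short-run supply begins at min AVC. From VC = 55q - 20q^2 + 2q^3, AVC = 55 - 20q + 2q^2.
At the minimum of AVC, MC = AVC. MC = 55 - 40q + 6q^2; setting MC = AVC gives 4q^2 - 20q = 0, so q = 5. min AVC = 5.
So the shutdown price is $5.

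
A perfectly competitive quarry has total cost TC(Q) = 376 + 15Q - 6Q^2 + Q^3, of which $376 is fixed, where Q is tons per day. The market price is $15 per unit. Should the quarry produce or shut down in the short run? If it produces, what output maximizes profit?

Produce at Q = 4

Strip out fixed cost: VC = 15Q - 6Q^2 + Q^3. Then AVC = 15 - 6Q + Q^2 and MC = 15 - 12Q + 3Q^2.
AVC is minimized where dAVC/dQ = -6 + 2Q = 0, at Q = 3; min AVC = 15 - 6·3 + 3^2 = $6.
P = $15 exceeds min AVC = $6, so the firm stays open.
P = MC gives -12Q + 3Q^2 = 0, with roots 0 and 4. Take the larger (rising MC): Q* = 4.
Check: AVC at Q = 4 is $7 ≤ P, so revenue covers variable cost.
Profit = P·Q − TC = 15·4 − 404 = -$344, a loss, but smaller than the $376 fixed cost the firm would lose by shutting down.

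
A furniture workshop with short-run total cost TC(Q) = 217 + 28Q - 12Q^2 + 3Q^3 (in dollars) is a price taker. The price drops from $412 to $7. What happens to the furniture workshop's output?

MC = 28 - 24Q + 9Q^2; the shutdown threshold is min AVC = $16 (at Q = 2).
At P = $412 ≥ min AVC, set P = MC on the rising branch: Q = 8.
At P = $7 < min AVC = $16, price no longer covers variable cost at any output, so the firm shuts down: Q = 0.

Output falls from 8 to 0 (the firm shuts down)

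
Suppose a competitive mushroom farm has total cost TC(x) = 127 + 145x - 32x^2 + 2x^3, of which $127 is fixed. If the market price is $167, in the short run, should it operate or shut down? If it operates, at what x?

Produce at x = 11

Strip out fixed cost: VC = 145x - 32x^2 + 2x^3. Then AVC = 145 - 32x + 2x^2 and MC = 145 - 64x + 6x^2.
AVC hits its minimum where MC = AVC, at x = 8, giving min AVC = 145 - 32·8 + 2·8^2 = $17.
Since P = $167 ≥ min AVC = $17, price covers variable cost and the firm should produce.
Solving P = MC: -22 - 64x + 6x^2 = 0 ⇒ x = -1/3 or 11. On the upward-sloping branch, x* = 11.
Check: AVC at x = 11 is $35 ≤ P, so revenue covers variable cost.
Profit = P·x − TC = 167·11 − 512 = $1325.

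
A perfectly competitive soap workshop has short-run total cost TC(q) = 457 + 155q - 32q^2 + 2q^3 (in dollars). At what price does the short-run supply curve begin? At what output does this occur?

$27 per unit, at q = 8

The firm shuts down when price falls below the minimum of average variable cost. AVC = VC/q = 155 - 32q + 2q^2.
At the minimum of AVC, MC = AVC. MC = 155 - 64q + 6q^2; setting MC = AVC gives 4q^2 - 32q = 0, so q = 8. min AVC = 27.
The firm shuts down for any P below $27.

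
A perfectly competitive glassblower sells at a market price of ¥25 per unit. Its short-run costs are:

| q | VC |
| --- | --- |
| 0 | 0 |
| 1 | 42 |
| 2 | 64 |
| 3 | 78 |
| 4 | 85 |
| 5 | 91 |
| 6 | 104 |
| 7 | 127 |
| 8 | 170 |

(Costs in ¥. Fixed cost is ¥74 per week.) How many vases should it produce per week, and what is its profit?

q = 7; profit = -¥26

Compute π = P·q − TC at each output: q=0: -74; q=1: -91; q=2: -88; q=3: -77; q=4: -59; q=5: -40; q=6: -28; q=7: -26; q=8: -44.
Profit is maximized at q = 7. AVC there is 127/7 = ¥18.14 ≤ P, so producing beats shutting down (which would give -¥74).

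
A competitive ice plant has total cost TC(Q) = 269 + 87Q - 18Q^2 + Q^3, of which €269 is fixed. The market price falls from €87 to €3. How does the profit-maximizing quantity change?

Output falls from 12 to 0 (the firm shuts down)

MC = 87 - 36Q + 3Q^2; the shutdown threshold is min AVC = €6 (at Q = 9).
With P = €87 above the shutdown price, P = MC gives Q = 12.
At P = €3 < min AVC = €6, price no longer covers variable cost at any output, so the firm shuts down: Q = 0.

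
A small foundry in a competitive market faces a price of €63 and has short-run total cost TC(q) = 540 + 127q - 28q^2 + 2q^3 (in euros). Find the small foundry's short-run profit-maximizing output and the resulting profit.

Profit = -€284 at q = 8

AVC = 127 - 28q + 2q^2; min AVC = €29 at q = 7. Since P = €63 ≥ min AVC, the firm produces.
With MC = 127 - 56q + 6q^2, P = MC on the upward-sloping part at q* = 8.
TR = 63·8 = 504. TC = 540 + 248 = 788. Profit = 504 − 788 = -€284.
By producing, the firm covers all variable cost plus €256 of fixed cost; shutting down would lose the full €540.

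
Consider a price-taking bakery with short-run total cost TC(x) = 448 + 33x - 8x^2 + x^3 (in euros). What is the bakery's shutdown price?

The firm shuts down when price falls below the minimum of average variable cost. AVC = VC/x = 33 - 8x + x^2.
At the minimum of AVC, MC = AVC. MC = 33 - 16x + 3x^2; setting MC = AVC gives 2x^2 - 8x = 0, so x = 4. min AVC = 17.
The firm shuts down for any P below €17.

€17 per unit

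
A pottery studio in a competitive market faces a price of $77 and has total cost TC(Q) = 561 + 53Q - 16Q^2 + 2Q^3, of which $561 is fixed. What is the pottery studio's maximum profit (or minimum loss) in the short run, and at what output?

Profit = -$273 at Q = 6

AVC = 53 - 16Q + 2Q^2; min AVC = $21 at Q = 4. Since P = $77 ≥ min AVC, the firm produces.
MC = 53 - 32Q + 6Q^2. Setting P = MC and taking the root on the rising branch gives Q* = 6.
TR = 77·6 = 462. TC = 561 + 174 = 735. Profit = 462 − 735 = -$273.
Shutting down would mean losing the fixed cost of $561, so operating at a loss of $273 is better by $288.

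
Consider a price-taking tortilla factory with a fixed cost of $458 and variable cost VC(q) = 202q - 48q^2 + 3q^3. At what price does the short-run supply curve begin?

Short-run supply begins at min AVC. From VC = 202q - 48q^2 + 3q^3, AVC = 202 - 48q + 3q^2.
At the minimum of AVC, MC = AVC. MC = 202 - 96q + 9q^2; setting MC = AVC gives 6q^2 - 48q = 0, so q = 8. min AVC = 10.
So the shutdown price is $10.

$10 per unit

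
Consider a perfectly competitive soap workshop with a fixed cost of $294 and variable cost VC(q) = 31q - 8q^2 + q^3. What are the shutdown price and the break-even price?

Shutdown price = $15; break-even price = $66

Shutdown price = min AVC. AVC = 31 - 8q + q^2, with vertex at q = 4 and minimum $15.
ATC = 294/q + 31 - 8q + q^2. Setting dATC/dq = −294/q^2 − 8 + 2q = 0 gives q = 7 (since 2·7^3 − 8·7^2 = 294).
min ATC = 294/7 + 31 − 8·7 + 7^2 = $66. That is the break-even price.
Between these two prices the firm operates at a loss; above $66 it earns a profit.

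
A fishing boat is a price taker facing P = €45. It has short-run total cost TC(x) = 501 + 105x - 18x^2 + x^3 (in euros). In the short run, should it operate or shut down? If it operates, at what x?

Produce at x = 10

Variable cost is VC = 105x - 18x^2 + x^3, so AVC = VC/x = 105 - 18x + x^2 and MC = dTC/dx = 105 - 36x + 3x^2.
AVC is minimized where dAVC/dx = -18 + 2x = 0, at x = 9; min AVC = 105 - 18·9 + 9^2 = €24.
Since P = €45 ≥ min AVC = €24, price covers variable cost and the firm should produce.
Solving P = MC: 60 - 36x + 3x^2 = 0 ⇒ x = 2 or 10. On the upward-sloping branch, x* = 10.
Check: AVC at x = 10 is €25 ≤ P, so revenue covers variable cost.
Profit = P·x − TC = 45·10 − 751 = -€301, a loss, but smaller than the €501 fixed cost the firm would lose by shutting down.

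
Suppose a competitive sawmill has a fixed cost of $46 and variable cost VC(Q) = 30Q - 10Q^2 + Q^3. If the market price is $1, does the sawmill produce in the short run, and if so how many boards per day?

Shut down

From TC, MC = TC'(Q) = 30 - 20Q + 3Q^2 and AVC = VC/Q = 30 - 10Q + Q^2.
AVC hits its minimum where MC = AVC, at Q = 5, giving min AVC = 30 - 10·5 + 5^2 = $5.
P = $1 lies below min AVC = $5; no output level covers variable cost.
The firm minimizes its loss by shutting down and losing only its fixed cost of $46.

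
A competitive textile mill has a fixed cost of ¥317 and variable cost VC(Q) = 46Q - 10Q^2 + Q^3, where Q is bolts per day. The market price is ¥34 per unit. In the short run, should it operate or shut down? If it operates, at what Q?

Variable cost is VC = 46Q - 10Q^2 + Q^3, so AVC = VC/Q = 46 - 10Q + Q^2 and MC = dTC/dQ = 46 - 20Q + 3Q^2.
The AVC parabola has its vertex at Q = 10/2 = 5, where AVC = 46 - 10·5 + 5^2 = ¥21.
Since P = ¥34 ≥ min AVC = ¥21, price covers variable cost and the firm should produce.
P = MC gives 12 - 20Q + 3Q^2 = 0, with roots 2/3 and 6. Take the larger (rising MC): Q* = 6.
Check: AVC at Q = 6 is ¥22 ≤ P, so revenue covers variable cost.
Profit = P·Q − TC = 34·6 − 449 = -¥245, a loss, but smaller than the ¥317 fixed cost the firm would lose by shutting down.

Produce at Q = 6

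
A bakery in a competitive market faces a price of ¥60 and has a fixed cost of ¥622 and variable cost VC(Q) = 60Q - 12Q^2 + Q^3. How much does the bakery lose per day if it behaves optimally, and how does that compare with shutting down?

AVC = 60 - 12Q + Q^2 has its minimum ¥24 at Q = 6; price ¥60 clears that bar, so the firm operates.
With MC = 60 - 24Q + 3Q^2, P = MC on the upward-sloping part at Q* = 8.
TR = 60·8 = 480. TC = 622 + 224 = 846. Profit = 480 − 846 = -¥366.
That loss of ¥366 beats the ¥622 the firm would lose by shutting down; producing recovers ¥256 of fixed cost.

Profit = -¥366 at Q = 8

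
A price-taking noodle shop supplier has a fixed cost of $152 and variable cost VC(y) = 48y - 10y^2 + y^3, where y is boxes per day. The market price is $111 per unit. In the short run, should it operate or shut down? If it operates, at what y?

Strip out fixed cost: VC = 48y - 10y^2 + y^3. Then AVC = 48 - 10y + y^2 and MC = 48 - 20y + 3y^2.
AVC hits its minimum where MC = AVC, at y = 5, giving min AVC = 48 - 10·5 + 5^2 = $23.
P = $111 exceeds min AVC = $23, so the firm stays open.
P = MC gives -63 - 20y + 3y^2 = 0, with roots -7/3 and 9. Take the larger (rising MC): y* = 9.
Check: AVC at y = 9 is $39 ≤ P, so revenue covers variable cost.
Profit = P·y − TC = 111·9 − 503 = $496.

Produce at y = 9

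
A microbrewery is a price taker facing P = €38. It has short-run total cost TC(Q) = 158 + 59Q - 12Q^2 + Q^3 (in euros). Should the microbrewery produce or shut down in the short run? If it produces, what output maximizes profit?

From TC, MC = TC'(Q) = 59 - 24Q + 3Q^2 and AVC = VC/Q = 59 - 12Q + Q^2.
The AVC parabola has its vertex at Q = 12/2 = 6, where AVC = 59 - 12·6 + 6^2 = €23.
P = €38 exceeds min AVC = €23, so the firm stays open.
P = MC gives 21 - 24Q + 3Q^2 = 0, with roots 1 and 7. Take the larger (rising MC): Q* = 7.
Check: AVC at Q = 7 is €24 ≤ P, so revenue covers variable cost.
Profit = P·Q − TC = 38·7 − 326 = -€60, a loss, but smaller than the €158 fixed cost the firm would lose by shutting down.

Produce at Q = 7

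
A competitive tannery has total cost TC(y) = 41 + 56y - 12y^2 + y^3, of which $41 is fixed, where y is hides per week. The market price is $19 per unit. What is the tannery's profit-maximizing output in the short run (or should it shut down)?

Strip out fixed cost: VC = 56y - 12y^2 + y^3. Then AVC = 56 - 12y + y^2 and MC = 56 - 24y + 3y^2.
AVC hits its minimum where MC = AVC, at y = 6, giving min AVC = 56 - 12·6 + 6^2 = $20.
P = $19 lies below min AVC = $20; no output level covers variable cost.
Shutting down limits the loss to fixed cost, $41.

Shut down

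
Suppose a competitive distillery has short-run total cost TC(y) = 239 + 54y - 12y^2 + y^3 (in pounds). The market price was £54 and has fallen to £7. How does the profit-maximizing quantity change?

Output falls from 8 to 0 (the firm shuts down)

AVC = 54 - 12y + y^2, minimized at y = 6 where min AVC = £18. MC = 54 - 24y + 3y^2.
At P = £54 ≥ min AVC, set P = MC on the rising branch: y = 8.
At P = £7 < min AVC = £18, price no longer covers variable cost at any output, so the firm shuts down: y = 0.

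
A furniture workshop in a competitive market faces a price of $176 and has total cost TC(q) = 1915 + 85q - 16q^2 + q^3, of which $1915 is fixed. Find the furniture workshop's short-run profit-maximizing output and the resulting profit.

Profit = -$225 at q = 13

AVC = 85 - 16q + q^2; min AVC = $21 at q = 8. Since P = $176 ≥ min AVC, the firm produces.
With MC = 85 - 32q + 3q^2, P = MC on the upward-sloping part at q* = 13.
TR = 176·13 = 2288. TC = 1915 + 598 = 2513. Profit = 2288 − 2513 = -$225.
Shutting down would mean losing the fixed cost of $1915, so operating at a loss of $225 is better by $1690.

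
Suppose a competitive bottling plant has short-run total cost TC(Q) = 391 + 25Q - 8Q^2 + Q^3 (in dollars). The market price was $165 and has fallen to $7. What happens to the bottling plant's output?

Output falls from 10 to 0 (the firm shuts down)

AVC = 25 - 8Q + Q^2, minimized at Q = 4 where min AVC = $9. MC = 25 - 16Q + 3Q^2.
At P = $165 ≥ min AVC, set P = MC on the rising branch: Q = 10.
At P = $7 < min AVC = $9, price no longer covers variable cost at any output, so the firm shuts down: Q = 0.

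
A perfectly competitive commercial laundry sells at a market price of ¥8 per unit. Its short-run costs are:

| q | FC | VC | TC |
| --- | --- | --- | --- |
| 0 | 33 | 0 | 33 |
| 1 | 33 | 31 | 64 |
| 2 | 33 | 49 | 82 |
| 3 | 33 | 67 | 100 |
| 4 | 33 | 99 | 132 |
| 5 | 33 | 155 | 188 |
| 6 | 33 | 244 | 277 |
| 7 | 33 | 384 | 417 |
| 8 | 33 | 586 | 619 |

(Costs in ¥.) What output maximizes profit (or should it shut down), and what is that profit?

q = 0 (shut down); profit = -¥33

Profit at each row (π = 8q − TC): q=0: -33; q=1: -56; q=2: -66; q=3: -76; q=4: -100; q=5: -148; q=6: -229; q=7: -361; q=8: -555.
Profit is highest at q = 0. Equivalently, the lowest AVC in the table is 67/3 ≈ ¥22.33 at q = 3, and P = ¥8 falls below it — price never covers variable cost, so the firm shuts down and loses only its fixed cost.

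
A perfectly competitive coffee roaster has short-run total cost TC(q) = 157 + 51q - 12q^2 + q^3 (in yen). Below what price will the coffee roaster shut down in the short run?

¥15 per unit

Short-run supply begins at min AVC. From VC = 51q - 12q^2 + q^3, AVC = 51 - 12q + q^2.
At the minimum of AVC, MC = AVC. MC = 51 - 24q + 3q^2; setting MC = AVC gives 2q^2 - 12q = 0, so q = 6. min AVC = 15.
So the shutdown price is ¥15.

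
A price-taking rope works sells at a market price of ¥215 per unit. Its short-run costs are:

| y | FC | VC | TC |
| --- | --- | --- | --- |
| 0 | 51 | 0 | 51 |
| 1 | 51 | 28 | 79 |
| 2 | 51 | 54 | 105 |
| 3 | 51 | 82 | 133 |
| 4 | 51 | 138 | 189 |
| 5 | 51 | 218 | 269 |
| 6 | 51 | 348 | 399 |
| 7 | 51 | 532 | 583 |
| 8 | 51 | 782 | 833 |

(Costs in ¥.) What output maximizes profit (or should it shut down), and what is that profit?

y = 7; profit = ¥922

Tabulate TR − TC: y=0: -51; y=1: 136; y=2: 325; y=3: 512; y=4: 671; y=5: 806; y=6: 891; y=7: 922; y=8: 887.
Profit is maximized at y = 7. AVC there is 532/7 = ¥76 ≤ P, so producing beats shutting down (which would give -¥51).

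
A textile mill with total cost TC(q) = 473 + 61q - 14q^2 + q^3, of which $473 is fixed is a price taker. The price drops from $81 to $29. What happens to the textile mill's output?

Output falls from 10 to 8

MC = 61 - 28q + 3q^2; the shutdown threshold is min AVC = $12 (at q = 7).
With P = $81 above the shutdown price, P = MC gives q = 10.
At P = $29 ≥ min AVC, set P = MC: q = 8. The firm stays open but cuts output.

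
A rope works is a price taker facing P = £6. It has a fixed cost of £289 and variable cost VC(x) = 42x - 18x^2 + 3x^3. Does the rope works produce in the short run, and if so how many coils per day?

Strip out fixed cost: VC = 42x - 18x^2 + 3x^3. Then AVC = 42 - 18x + 3x^2 and MC = 42 - 36x + 9x^2.
The AVC parabola has its vertex at x = 18/6 = 3, where AVC = 42 - 18·3 + 3·3^2 = £15.
Since P = £6 < min AVC = £15, price fails to cover variable cost at any output.
The firm minimizes its loss by shutting down and losing only its fixed cost of £289.

Shut down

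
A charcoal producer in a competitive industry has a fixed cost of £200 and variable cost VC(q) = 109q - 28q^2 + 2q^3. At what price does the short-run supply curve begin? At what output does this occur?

Short-run supply begins at min AVC. From VC = 109q - 28q^2 + 2q^3, AVC = 109 - 28q + 2q^2.
dAVC/dq = -28 + 4q = 0 gives q = 7. min AVC = 109 - 28·7 + 2·7^2 = 11.
For P < £11 the firm produces nothing.

£11 per unit, at q = 7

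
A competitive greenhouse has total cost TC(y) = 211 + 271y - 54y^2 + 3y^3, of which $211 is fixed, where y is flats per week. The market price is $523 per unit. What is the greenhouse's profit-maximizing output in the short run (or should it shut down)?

Variable cost is VC = 271y - 54y^2 + 3y^3, so AVC = VC/y = 271 - 54y + 3y^2 and MC = dTC/dy = 271 - 108y + 9y^2.
AVC hits its minimum where MC = AVC, at y = 9, giving min AVC = 271 - 54·9 + 3·9^2 = $28.
Since P = $523 ≥ min AVC = $28, price covers variable cost and the firm should produce.
P = MC gives -252 - 108y + 9y^2 = 0, with roots -2 and 14. Take the larger (rising MC): y* = 14.
Check: AVC at y = 14 is $103 ≤ P, so revenue covers variable cost.
Profit = P·y − TC = 523·14 − 1653 = $5669.

Produce at y = 14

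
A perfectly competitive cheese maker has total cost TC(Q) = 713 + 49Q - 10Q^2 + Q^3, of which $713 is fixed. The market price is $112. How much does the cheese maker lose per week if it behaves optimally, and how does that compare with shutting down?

Profit = -$65 at Q = 9

AVC = 49 - 10Q + Q^2; min AVC = $24 at Q = 5. Since P = $112 ≥ min AVC, the firm produces.
MC = 49 - 20Q + 3Q^2. Setting P = MC and taking the root on the rising branch gives Q* = 9.
TR = 112·9 = 1008. TC = 713 + 360 = 1073. Profit = 1008 − 1073 = -$65.
That loss of $65 beats the $713 the firm would lose by shutting down; producing recovers $648 of fixed cost.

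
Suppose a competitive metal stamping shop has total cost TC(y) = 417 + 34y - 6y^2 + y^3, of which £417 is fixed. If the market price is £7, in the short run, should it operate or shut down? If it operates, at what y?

Strip out fixed cost: VC = 34y - 6y^2 + y^3. Then AVC = 34 - 6y + y^2 and MC = 34 - 12y + 3y^2.
AVC is minimized where dAVC/dy = -6 + 2y = 0, at y = 3; min AVC = 34 - 6·3 + 3^2 = £25.
P = £7 lies below min AVC = £25; no output level covers variable cost.
Shutting down limits the loss to fixed cost, £417.

Shut down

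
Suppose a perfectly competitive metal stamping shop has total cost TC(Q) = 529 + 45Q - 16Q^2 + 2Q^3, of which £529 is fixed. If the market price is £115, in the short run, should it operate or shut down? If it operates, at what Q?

Variable cost is VC = 45Q - 16Q^2 + 2Q^3, so AVC = VC/Q = 45 - 16Q + 2Q^2 and MC = dTC/dQ = 45 - 32Q + 6Q^2.
AVC hits its minimum where MC = AVC, at Q = 4, giving min AVC = 45 - 16·4 + 2·4^2 = £13.
Since P = £115 ≥ min AVC = £13, price covers variable cost and the firm should produce.
P = MC gives -70 - 32Q + 6Q^2 = 0, with roots -5/3 and 7. Take the larger (rising MC): Q* = 7.
Check: AVC at Q = 7 is £31 ≤ P, so revenue covers variable cost.
Profit = P·Q − TC = 115·7 − 746 = £59.

Produce at Q = 7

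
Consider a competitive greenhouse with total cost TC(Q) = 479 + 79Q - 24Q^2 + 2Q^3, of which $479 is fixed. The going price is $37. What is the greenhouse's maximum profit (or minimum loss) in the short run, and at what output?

Profit = -$283 at Q = 7

AVC = 79 - 24Q + 2Q^2; min AVC = $7 at Q = 6. Since P = $37 ≥ min AVC, the firm produces.
With MC = 79 - 48Q + 6Q^2, P = MC on the upward-sloping part at Q* = 7.
TR = 37·7 = 259. TC = 479 + 63 = 542. Profit = 259 − 542 = -$283.
Shutting down would mean losing the fixed cost of $479, so operating at a loss of $283 is better by $196.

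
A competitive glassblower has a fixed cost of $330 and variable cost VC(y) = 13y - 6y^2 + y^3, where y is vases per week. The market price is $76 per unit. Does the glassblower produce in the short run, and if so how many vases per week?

Strip out fixed cost: VC = 13y - 6y^2 + y^3. Then AVC = 13 - 6y + y^2 and MC = 13 - 12y + 3y^2.
The AVC parabola has its vertex at y = 6/2 = 3, where AVC = 13 - 6·3 + 3^2 = $4.
Since P = $76 ≥ min AVC = $4, price covers variable cost and the firm should produce.
Set P = MC: 76 = 13 - 12y + 3y^2 → -63 - 12y + 3y^2 = 0. The roots are y = -3 and y = 7; the profit-maximizing output is on the rising part of MC, so y* = 7.
Check: AVC at y = 7 is $20 ≤ P, so revenue covers variable cost.
Profit = P·y − TC = 76·7 − 470 = $62.

Produce at y = 7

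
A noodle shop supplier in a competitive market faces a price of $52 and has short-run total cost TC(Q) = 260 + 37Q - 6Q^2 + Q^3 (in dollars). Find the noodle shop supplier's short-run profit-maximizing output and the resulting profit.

AVC = 37 - 6Q + Q^2; min AVC = $28 at Q = 3. Since P = $52 ≥ min AVC, the firm produces.
MC = 37 - 12Q + 3Q^2. Setting P = MC and taking the root on the rising branch gives Q* = 5.
TR = 52·5 = 260. TC = 260 + 160 = 420. Profit = 260 − 420 = -$160.
By producing, the firm covers all variable cost plus $100 of fixed cost; shutting down would lose the full $260.

Profit = -$160 at Q = 5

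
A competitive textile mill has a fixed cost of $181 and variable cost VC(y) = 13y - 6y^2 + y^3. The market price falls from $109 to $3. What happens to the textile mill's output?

Output falls from 8 to 0 (the firm shuts down)

AVC = 13 - 6y + y^2, minimized at y = 3 where min AVC = $4. MC = 13 - 12y + 3y^2.
With P = $109 above the shutdown price, P = MC gives y = 8.
At P = $3 < min AVC = $4, price no longer covers variable cost at any output, so the firm shuts down: y = 0.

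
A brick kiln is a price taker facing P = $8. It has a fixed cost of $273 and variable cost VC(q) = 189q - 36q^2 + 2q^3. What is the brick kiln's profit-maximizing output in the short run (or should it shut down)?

Shut down

Variable cost is VC = 189q - 36q^2 + 2q^3, so AVC = VC/q = 189 - 36q + 2q^2 and MC = dTC/dq = 189 - 72q + 6q^2.
The AVC parabola has its vertex at q = 36/4 = 9, where AVC = 189 - 36·9 + 2·9^2 = $27.
With P < min AVC ($8 < $27), every unit sold adds to the loss.
Shutting down limits the loss to fixed cost, $273.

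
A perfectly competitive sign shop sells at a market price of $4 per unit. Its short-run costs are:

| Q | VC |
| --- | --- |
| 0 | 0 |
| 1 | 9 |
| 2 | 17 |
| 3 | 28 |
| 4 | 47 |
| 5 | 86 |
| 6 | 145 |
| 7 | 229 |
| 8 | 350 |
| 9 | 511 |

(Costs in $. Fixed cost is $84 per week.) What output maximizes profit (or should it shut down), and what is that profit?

Q = 0 (shut down); profit = -$84

Tabulate TR − TC: Q=0: -84; Q=1: -89; Q=2: -93; Q=3: -100; Q=4: -115; Q=5: -150; Q=6: -205; Q=7: -285; Q=8: -402; Q=9: -559.
Profit is highest at Q = 0. Equivalently, the lowest AVC in the table is 17/2 ≈ $8.50 at Q = 2, and P = $4 falls below it — price never covers variable cost, so the firm shuts down and loses only its fixed cost.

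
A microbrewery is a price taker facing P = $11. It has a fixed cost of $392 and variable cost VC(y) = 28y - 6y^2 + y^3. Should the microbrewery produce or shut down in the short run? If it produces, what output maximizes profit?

Variable cost is VC = 28y - 6y^2 + y^3, so AVC = VC/y = 28 - 6y + y^2 and MC = dTC/dy = 28 - 12y + 3y^2.
AVC is minimized where dAVC/dy = -6 + 2y = 0, at y = 3; min AVC = 28 - 6·3 + 3^2 = $19.
P = $11 lies below min AVC = $19; no output level covers variable cost.
Best response: produce nothing and absorb the $392 fixed cost.

Shut down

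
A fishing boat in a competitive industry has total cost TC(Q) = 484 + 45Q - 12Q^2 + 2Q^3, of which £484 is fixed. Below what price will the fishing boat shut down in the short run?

The shutdown price is the minimum of AVC. VC = 45Q - 12Q^2 + 2Q^3, so AVC = 45 - 12Q + 2Q^2.
At the minimum of AVC, MC = AVC. MC = 45 - 24Q + 6Q^2; setting MC = AVC gives 4Q^2 - 12Q = 0, so Q = 3. min AVC = 27.
So the shutdown price is £27.

£27 per unit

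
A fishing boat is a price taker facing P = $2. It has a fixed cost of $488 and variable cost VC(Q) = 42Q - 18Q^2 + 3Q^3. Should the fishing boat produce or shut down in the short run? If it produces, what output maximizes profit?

Shut down

Variable cost is VC = 42Q - 18Q^2 + 3Q^3, so AVC = VC/Q = 42 - 18Q + 3Q^2 and MC = dTC/dQ = 42 - 36Q + 9Q^2.
AVC is minimized where dAVC/dQ = -18 + 6Q = 0, at Q = 3; min AVC = 42 - 18·3 + 3·3^2 = $15.
Since P = $2 < min AVC = $15, price fails to cover variable cost at any output.
Best response: produce nothing and absorb the $488 fixed cost.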